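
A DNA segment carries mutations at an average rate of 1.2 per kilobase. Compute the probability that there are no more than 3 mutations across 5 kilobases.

0.1512

Over the interval, μ = 1.2 × 5 = 6 (5 kilobases).
P(N ≤ 3) = Σ_{j=0}^{3} e^(−μ) μ^j/j! ≈ 0.1512.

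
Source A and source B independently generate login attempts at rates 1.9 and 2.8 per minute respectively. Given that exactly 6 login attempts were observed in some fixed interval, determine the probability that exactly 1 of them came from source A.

0.1820

Given the total, each event is independently from source A with probability p = λ_A/(λ_A+λ_B) = 1.9/4.7 ≈ 0.4043.
So K ~ Binomial(6, 1.9/4.7): P(K = 1) = C(6,1) · (1.9/4.7)^1 · (2.8/4.7)^5 ≈ 0.1820.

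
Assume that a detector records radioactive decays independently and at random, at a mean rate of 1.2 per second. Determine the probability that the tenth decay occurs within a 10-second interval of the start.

0.7576

Over the interval, μ = 1.2 × 10 = 12 (a 10-second interval = 10 seconds).
The tenth arrival falls in the interval iff at least 10 events occur there: P(S_10 ≤ t) = P(N ≥ 10) = 1 − P(N ≤ 9) ≈ 0.7576.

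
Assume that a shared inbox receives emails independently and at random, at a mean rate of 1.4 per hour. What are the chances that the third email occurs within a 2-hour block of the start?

0.5305

Over the interval, μ = 1.4 × 2 = 2.8 (a 2-hour block = 2 hours).
The third arrival falls in the interval iff at least 3 events occur there: P(S_3 ≤ t) = P(N ≥ 3) = 1 − P(N ≤ 2) ≈ 0.5305.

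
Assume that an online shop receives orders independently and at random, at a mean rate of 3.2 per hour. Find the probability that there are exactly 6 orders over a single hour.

With mean μ = 3.2 per hour,
P(N = 6) = e^(−μ) μ^6/6! = e^(−3.2) · 3.2^6/720 ≈ 0.0608.

0.0608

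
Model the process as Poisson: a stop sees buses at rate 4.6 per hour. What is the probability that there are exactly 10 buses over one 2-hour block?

Over the interval, μ = 4.6 × 2 = 9.2 (a 2-hour block = 2 hours).
P(N = 10) = e^(−μ) μ^10/10! = e^(−9.2) · 9.2^10/3628800 ≈ 0.1210.

0.1210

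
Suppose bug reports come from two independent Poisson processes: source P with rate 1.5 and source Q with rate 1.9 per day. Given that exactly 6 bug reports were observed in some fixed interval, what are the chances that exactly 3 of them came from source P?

Given the total, each event is independently from source P with probability p = λ_P/(λ_P+λ_Q) = 1.5/3.4 ≈ 0.4412.
So K ~ Binomial(6, 1.5/3.4): P(K = 3) = C(6,3) · (1.5/3.4)^3 · (1.9/3.4)^3 ≈ 0.2997.

0.2997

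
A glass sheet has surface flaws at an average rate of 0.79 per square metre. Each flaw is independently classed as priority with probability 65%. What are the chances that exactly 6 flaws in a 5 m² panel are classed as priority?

Thinning: the flaws that are classed as priority themselves form a Poisson process with rate 0.65 × 0.79 = 0.5135 per square metre.
Over the interval, μ = 0.5135 × 5 = 2.5675 (a 5 m² panel = 5 square metres).
P(N = 6) = e^(−2.5675) · 2.5675^6/6! ≈ 0.0305.

0.0305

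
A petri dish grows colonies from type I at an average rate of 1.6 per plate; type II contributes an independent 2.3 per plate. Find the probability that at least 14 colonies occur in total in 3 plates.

Independent Poisson processes superpose: combined rate λ = 1.6 + 2.3 = 3.9 per plate.
Over the interval, μ = 3.9 × 3 = 11.7 (3 plates).
P(N ≥ 14) = 1 − P(N ≤ 13) ≈ 0.2872.

0.2872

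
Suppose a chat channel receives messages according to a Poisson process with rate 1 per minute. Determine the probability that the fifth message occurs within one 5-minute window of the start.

Over the interval, μ = 1 × 5 = 5 (a 5-minute window = 5 minutes).
The fifth arrival falls in the interval iff at least 5 events occur there: P(S_5 ≤ t) = P(N ≥ 5) = 1 − P(N ≤ 4) ≈ 0.5595.

0.5595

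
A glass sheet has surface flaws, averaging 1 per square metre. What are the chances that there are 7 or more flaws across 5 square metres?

0.2378

Over the interval, μ = 1 × 5 = 5 (5 square metres).
P(N ≥ 7) = 1 − P(N ≤ 6) = 1 − Σ_{j=0}^{6} e^(−μ) μ^j/j! ≈ 0.2378.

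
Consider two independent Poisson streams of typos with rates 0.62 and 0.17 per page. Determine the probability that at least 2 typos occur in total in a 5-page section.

Independent Poisson processes superpose: combined rate λ = 0.62 + 0.17 = 0.79 per page.
Over the interval, μ = 0.79 × 5 = 3.95 (a 5-page section = 5 pages).
P(N ≥ 2) = 1 − P(N ≤ 1) ≈ 0.9047.

0.9047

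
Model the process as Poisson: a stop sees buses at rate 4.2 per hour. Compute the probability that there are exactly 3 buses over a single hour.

0.1852

With mean μ = 4.2 per hour,
P(N = 3) = e^(−μ) μ^3/3! = e^(−4.2) · 4.2^3/6 ≈ 0.1852.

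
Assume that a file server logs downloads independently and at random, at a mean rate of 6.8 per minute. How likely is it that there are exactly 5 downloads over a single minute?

With mean μ = 6.8 per minute,
P(N = 5) = e^(−μ) μ^5/5! = e^(−6.8) · 6.8^5/120 ≈ 0.1349.

0.1349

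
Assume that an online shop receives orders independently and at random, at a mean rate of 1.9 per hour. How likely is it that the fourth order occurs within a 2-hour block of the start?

Over the interval, μ = 1.9 × 2 = 3.8 (a 2-hour block = 2 hours).
The fourth arrival falls in the interval iff at least 4 events occur there: P(S_4 ≤ t) = P(N ≥ 4) = 1 − P(N ≤ 3) ≈ 0.5265.

0.5265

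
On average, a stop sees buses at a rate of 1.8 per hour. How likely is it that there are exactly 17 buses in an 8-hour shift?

Over the interval, μ = 1.8 × 8 = 14.4 (an 8-hour shift = 8 hours).
P(N = 17) = e^(−μ) μ^17/17! = e^(−14.4) · 14.4^17/355687428096000 ≈ 0.0771.

0.0771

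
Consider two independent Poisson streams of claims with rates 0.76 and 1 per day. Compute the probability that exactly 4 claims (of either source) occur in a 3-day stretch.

Independent Poisson processes superpose: combined rate λ = 0.76 + 1 = 1.76 per day.
Over the interval, μ = 1.76 × 3 = 5.28 (a 3-day stretch = 3 days).
P(N = 4) = e^(−5.28) · 5.28^4/4! ≈ 0.1649.

0.1649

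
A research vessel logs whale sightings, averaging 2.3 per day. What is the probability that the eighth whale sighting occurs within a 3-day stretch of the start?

Over the interval, μ = 2.3 × 3 = 6.9 (a 3-day stretch = 3 days).
The eighth arrival falls in the interval iff at least 8 events occur there: P(S_8 ≤ t) = P(N ≥ 8) = 1 − P(N ≤ 7) ≈ 0.3864.

0.3864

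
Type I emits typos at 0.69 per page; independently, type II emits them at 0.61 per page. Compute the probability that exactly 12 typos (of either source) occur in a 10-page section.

0.1099

Independent Poisson processes superpose: combined rate λ = 0.69 + 0.61 = 1.3 per page.
Over the interval, μ = 1.3 × 10 = 13 (a 10-page section = 10 pages).
P(N = 12) = e^(−13) · 13^12/12! ≈ 0.1099.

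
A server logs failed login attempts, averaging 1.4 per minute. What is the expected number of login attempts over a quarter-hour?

21

E[N] = λt = 1.4 × 15 = 21 (a quarter-hour = 15 minutes).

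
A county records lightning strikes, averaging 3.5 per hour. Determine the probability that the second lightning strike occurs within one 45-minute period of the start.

0.7374

Over the interval, μ = 3.5 × 0.75 = 2.625 (a 45-minute period = 0.75 hours).
The second arrival falls in the interval iff at least 2 events occur there: P(S_2 ≤ t) = P(N ≥ 2) = 1 − P(N ≤ 1) ≈ 0.7374.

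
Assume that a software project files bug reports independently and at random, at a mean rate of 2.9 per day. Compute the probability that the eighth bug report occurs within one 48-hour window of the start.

Over the interval, μ = 2.9 × 2 = 5.8 (a 48-hour window = 2 days).
The eighth arrival falls in the interval iff at least 8 events occur there: P(S_8 ≤ t) = P(N ≥ 8) = 1 − P(N ≤ 7) ≈ 0.2290.

0.2290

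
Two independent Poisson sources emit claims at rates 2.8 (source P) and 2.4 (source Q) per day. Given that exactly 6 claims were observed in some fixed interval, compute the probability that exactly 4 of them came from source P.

Given the total, each event is independently from source P with probability p = λ_P/(λ_P+λ_Q) = 2.8/5.2 ≈ 0.5385.
So K ~ Binomial(6, 2.8/5.2): P(K = 4) = C(6,4) · (2.8/5.2)^4 · (2.4/5.2)^2 ≈ 0.2686.

0.2686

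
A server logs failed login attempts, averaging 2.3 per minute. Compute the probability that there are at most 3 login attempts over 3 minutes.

Over the interval, μ = 2.3 × 3 = 6.9 (3 minutes).
P(N ≤ 3) = Σ_{j=0}^{3} e^(−μ) μ^j/j! ≈ 0.0871.

0.0871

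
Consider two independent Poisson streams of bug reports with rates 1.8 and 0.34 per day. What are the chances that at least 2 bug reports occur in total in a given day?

0.6306

Independent Poisson processes superpose: combined rate λ = 1.8 + 0.34 = 2.14 per day.
So μ = 2.14.
P(N ≥ 2) = 1 − P(N ≤ 1) ≈ 0.6306.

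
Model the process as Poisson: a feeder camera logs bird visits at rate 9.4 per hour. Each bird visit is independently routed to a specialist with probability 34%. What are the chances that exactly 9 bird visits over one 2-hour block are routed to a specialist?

Thinning: the bird visits that are routed to a specialist themselves form a Poisson process with rate 0.34 × 9.4 = 3.196 per hour.
Over the interval, μ = 3.196 × 2 = 6.392 (a 2-hour block = 2 hours).
P(N = 9) = e^(−6.392) · 6.392^9/9! ≈ 0.0822.

0.0822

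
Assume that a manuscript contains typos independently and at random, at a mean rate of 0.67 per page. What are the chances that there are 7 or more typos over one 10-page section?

Over the interval, μ = 0.67 × 10 = 6.7 (a 10-page section = 10 pages).
P(N ≥ 7) = 1 − P(N ≤ 6) = 1 − Σ_{j=0}^{6} e^(−μ) μ^j/j! ≈ 0.5047.

0.5047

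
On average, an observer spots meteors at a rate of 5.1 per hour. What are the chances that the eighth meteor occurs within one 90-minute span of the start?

0.4972

Over the interval, μ = 5.1 × 1.5 = 7.65 (a 90-minute span = 1.5 hours).
The eighth arrival falls in the interval iff at least 8 events occur there: P(S_8 ≤ t) = P(N ≥ 8) = 1 − P(N ≤ 7) ≈ 0.4972.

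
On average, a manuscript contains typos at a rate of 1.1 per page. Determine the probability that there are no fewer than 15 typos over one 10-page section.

0.1460

Over the interval, μ = 1.1 × 10 = 11 (a 10-page section = 10 pages).
P(N ≥ 15) = 1 − P(N ≤ 14) = 1 − Σ_{j=0}^{14} e^(−μ) μ^j/j! ≈ 0.1460.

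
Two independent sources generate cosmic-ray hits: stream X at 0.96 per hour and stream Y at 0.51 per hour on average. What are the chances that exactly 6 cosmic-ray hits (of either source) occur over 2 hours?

0.0474

Independent Poisson processes superpose: combined rate λ = 0.96 + 0.51 = 1.47 per hour.
Over the interval, μ = 1.47 × 2 = 2.94 (2 hours).
P(N = 6) = e^(−2.94) · 2.94^6/6! ≈ 0.0474.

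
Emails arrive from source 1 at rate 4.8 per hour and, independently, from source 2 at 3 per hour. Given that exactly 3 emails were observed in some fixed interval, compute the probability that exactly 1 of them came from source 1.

0.2731

Given the total, each event is independently from source 1 with probability p = λ_1/(λ_1+λ_2) = 4.8/7.8 ≈ 0.6154.
So K ~ Binomial(3, 4.8/7.8): P(K = 1) = C(3,1) · (4.8/7.8)^1 · (3/7.8)^2 ≈ 0.2731.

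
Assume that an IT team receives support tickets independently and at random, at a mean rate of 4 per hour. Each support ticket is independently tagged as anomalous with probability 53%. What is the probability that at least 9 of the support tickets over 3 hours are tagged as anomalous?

0.1921

Thinning: the support tickets that are tagged as anomalous themselves form a Poisson process with rate 0.53 × 4 = 2.12 per hour.
Over the interval, μ = 2.12 × 3 = 6.36 (3 hours).
P(N ≥ 9) = 1 − P(N ≤ 8) ≈ 0.1921.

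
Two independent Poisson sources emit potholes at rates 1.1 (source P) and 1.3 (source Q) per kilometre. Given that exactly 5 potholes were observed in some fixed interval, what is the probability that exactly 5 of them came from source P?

Given the total, each event is independently from source P with probability p = λ_P/(λ_P+λ_Q) = 1.1/2.4 ≈ 0.4583.
So K ~ Binomial(5, 1.1/2.4): P(K = 5) = C(5,5) · (1.1/2.4)^5 · (1.3/2.4)^0 ≈ 0.0202.

0.0202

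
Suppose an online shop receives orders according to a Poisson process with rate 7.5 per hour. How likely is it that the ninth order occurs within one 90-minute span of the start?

Over the interval, μ = 7.5 × 1.5 = 11.25 (a 90-minute span = 1.5 hours).
The ninth arrival falls in the interval iff at least 9 events occur there: P(S_9 ≤ t) = P(N ≥ 9) = 1 − P(N ≤ 8) ≈ 0.7895.

0.7895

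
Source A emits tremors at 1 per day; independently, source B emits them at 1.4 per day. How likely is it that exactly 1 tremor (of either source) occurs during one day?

0.2177

Independent Poisson processes superpose: combined rate λ = 1 + 1.4 = 2.4 per day.
So μ = 2.4.
P(N = 1) = e^(−2.4) · 2.4^1/1! ≈ 0.2177.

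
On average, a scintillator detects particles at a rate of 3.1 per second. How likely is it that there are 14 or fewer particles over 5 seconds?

0.4154

Over the interval, μ = 3.1 × 5 = 15.5 (5 seconds).
P(N ≤ 14) = Σ_{j=0}^{14} e^(−μ) μ^j/j! ≈ 0.4154.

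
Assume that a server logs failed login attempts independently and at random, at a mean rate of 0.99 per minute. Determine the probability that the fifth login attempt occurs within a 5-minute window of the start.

0.5507

Over the interval, μ = 0.99 × 5 = 4.95 (a 5-minute window = 5 minutes).
The fifth arrival falls in the interval iff at least 5 events occur there: P(S_5 ≤ t) = P(N ≥ 5) = 1 − P(N ≤ 4) ≈ 0.5507.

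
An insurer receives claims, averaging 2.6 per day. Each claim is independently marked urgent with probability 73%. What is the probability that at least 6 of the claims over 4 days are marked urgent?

0.7685

Thinning: the claims that are marked urgent themselves form a Poisson process with rate 0.73 × 2.6 = 1.898 per day.
Over the interval, μ = 1.898 × 4 = 7.592 (4 days).
P(N ≥ 6) = 1 − P(N ≤ 5) ≈ 0.7685.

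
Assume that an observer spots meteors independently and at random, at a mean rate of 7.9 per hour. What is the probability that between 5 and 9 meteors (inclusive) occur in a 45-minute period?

0.6259

Over the interval, μ = 7.9 × 0.75 = 5.925 (a 45-minute period = 0.75 hours).
P(5 ≤ N ≤ 9) = Σ_{j=5}^{9} e^(−5.925) · 5.925^j/j! ≈ 0.6259.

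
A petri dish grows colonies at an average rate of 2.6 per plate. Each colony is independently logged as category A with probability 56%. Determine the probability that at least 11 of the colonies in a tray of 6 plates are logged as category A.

0.2632

Thinning: the colonies that are logged as category A themselves form a Poisson process with rate 0.56 × 2.6 = 1.456 per plate.
Over the interval, μ = 1.456 × 6 = 8.736 (a tray of 6 plates = 6 plates).
P(N ≥ 11) = 1 − P(N ≤ 10) ≈ 0.2632.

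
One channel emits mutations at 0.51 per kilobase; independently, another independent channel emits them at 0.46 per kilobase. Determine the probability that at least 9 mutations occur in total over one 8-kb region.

0.3740

Independent Poisson processes superpose: combined rate λ = 0.51 + 0.46 = 0.97 per kilobase.
Over the interval, μ = 0.97 × 8 = 7.76 (an 8-kb region = 8 kilobases).
P(N ≥ 9) = 1 − P(N ≤ 8) ≈ 0.3740.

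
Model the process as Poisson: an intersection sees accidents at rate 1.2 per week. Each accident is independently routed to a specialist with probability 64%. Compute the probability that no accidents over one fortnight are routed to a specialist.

0.2152

Thinning: the accidents that are routed to a specialist themselves form a Poisson process with rate 0.64 × 1.2 = 0.768 per week.
Over the interval, μ = 0.768 × 2 = 1.536 (a fortnight = 2 weeks).
P(N = 0) = e^(−1.536) · 1.536^0/0! ≈ 0.2152.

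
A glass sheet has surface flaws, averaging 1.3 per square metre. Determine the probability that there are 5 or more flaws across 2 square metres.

0.1226

Over the interval, μ = 1.3 × 2 = 2.6 (2 square metres).
P(N ≥ 5) = 1 − P(N ≤ 4) = 1 − Σ_{j=0}^{4} e^(−μ) μ^j/j! ≈ 0.1226.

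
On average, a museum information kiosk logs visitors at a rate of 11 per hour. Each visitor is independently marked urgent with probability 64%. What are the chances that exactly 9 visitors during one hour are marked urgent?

0.1026

Thinning: the visitors that are marked urgent themselves form a Poisson process with rate 0.64 × 11 = 7.04 per hour.
So μ = 7.04.
P(N = 9) = e^(−7.04) · 7.04^9/9! ≈ 0.1026.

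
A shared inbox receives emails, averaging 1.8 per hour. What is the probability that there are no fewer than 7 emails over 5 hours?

Over the interval, μ = 1.8 × 5 = 9 (5 hours).
P(N ≥ 7) = 1 − P(N ≤ 6) = 1 − Σ_{j=0}^{6} e^(−μ) μ^j/j! ≈ 0.7932.

0.7932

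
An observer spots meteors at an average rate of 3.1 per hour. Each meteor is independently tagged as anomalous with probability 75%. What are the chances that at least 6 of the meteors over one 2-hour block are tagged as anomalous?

Thinning: the meteors that are tagged as anomalous themselves form a Poisson process with rate 0.75 × 3.1 = 2.325 per hour.
Over the interval, μ = 2.325 × 2 = 4.65 (a 2-hour block = 2 hours).
P(N ≥ 6) = 1 − P(N ≤ 5) ≈ 0.3229.

0.3229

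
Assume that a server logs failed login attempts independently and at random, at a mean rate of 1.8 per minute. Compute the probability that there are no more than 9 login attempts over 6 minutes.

0.3626

Over the interval, μ = 1.8 × 6 = 10.8 (6 minutes).
P(N ≤ 9) = Σ_{j=0}^{9} e^(−μ) μ^j/j! ≈ 0.3626.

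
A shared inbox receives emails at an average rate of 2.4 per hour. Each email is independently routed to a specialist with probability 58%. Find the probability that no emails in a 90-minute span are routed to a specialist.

0.1239

Thinning: the emails that are routed to a specialist themselves form a Poisson process with rate 0.58 × 2.4 = 1.392 per hour.
Over the interval, μ = 1.392 × 1.5 = 2.088 (a 90-minute span = 1.5 hours).
P(N = 0) = e^(−2.088) · 2.088^0/0! ≈ 0.1239.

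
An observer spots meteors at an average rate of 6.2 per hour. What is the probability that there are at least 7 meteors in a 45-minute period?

0.1886

Over the interval, μ = 6.2 × 0.75 = 4.65 (a 45-minute period = 0.75 hours).
P(N ≥ 7) = 1 − P(N ≤ 6) = 1 − Σ_{j=0}^{6} e^(−μ) μ^j/j! ≈ 0.1886.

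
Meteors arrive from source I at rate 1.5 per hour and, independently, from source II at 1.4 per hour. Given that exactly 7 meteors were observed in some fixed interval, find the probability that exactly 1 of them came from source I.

0.0458

Given the total, each event is independently from source I with probability p = λ_I/(λ_I+λ_II) = 1.5/2.9 ≈ 0.5172.
So K ~ Binomial(7, 1.5/2.9): P(K = 1) = C(7,1) · (1.5/2.9)^1 · (1.4/2.9)^6 ≈ 0.0458.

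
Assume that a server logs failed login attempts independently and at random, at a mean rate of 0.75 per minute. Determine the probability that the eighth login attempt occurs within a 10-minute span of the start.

Over the interval, μ = 0.75 × 10 = 7.5 (a 10-minute span = 10 minutes).
The eighth arrival falls in the interval iff at least 8 events occur there: P(S_8 ≤ t) = P(N ≥ 8) = 1 − P(N ≤ 7) ≈ 0.4754.

0.4754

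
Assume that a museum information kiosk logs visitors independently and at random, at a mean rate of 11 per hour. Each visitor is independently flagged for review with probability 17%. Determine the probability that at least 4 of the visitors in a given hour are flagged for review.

0.1202

Thinning: the visitors that are flagged for review themselves form a Poisson process with rate 0.17 × 11 = 1.87 per hour.
So μ = 1.87.
P(N ≥ 4) = 1 − P(N ≤ 3) ≈ 0.1202.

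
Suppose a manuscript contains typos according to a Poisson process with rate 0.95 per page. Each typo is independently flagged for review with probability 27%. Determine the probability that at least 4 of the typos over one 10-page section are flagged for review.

0.2564

Thinning: the typos that are flagged for review themselves form a Poisson process with rate 0.27 × 0.95 = 0.2565 per page.
Over the interval, μ = 0.2565 × 10 = 2.565 (a 10-page section = 10 pages).
P(N ≥ 4) = 1 − P(N ≤ 3) ≈ 0.2564.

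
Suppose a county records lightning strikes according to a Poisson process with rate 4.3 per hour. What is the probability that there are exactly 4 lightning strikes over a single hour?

0.1933

With mean μ = 4.3 per hour,
P(N = 4) = e^(−μ) μ^4/4! = e^(−4.3) · 4.3^4/24 ≈ 0.1933.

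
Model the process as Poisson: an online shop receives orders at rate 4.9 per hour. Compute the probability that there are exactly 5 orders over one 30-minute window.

Over the interval, μ = 4.9 × 0.5 = 2.45 (a 30-minute window = 0.5 hours).
P(N = 5) = e^(−μ) μ^5/5! = e^(−2.45) · 2.45^5/120 ≈ 0.0635.

0.0635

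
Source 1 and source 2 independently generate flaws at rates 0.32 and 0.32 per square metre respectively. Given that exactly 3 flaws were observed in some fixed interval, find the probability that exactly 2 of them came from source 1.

Given the total, each event is independently from source 1 with probability p = λ_1/(λ_1+λ_2) = 0.32/0.64 = 0.5000.
So K ~ Binomial(3, 0.32/0.64): P(K = 2) = C(3,2) · (0.32/0.64)^2 · (0.32/0.64)^1 ≈ 0.3750.

0.3750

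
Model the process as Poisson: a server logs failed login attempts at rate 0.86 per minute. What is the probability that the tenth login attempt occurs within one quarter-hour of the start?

0.8275

Over the interval, μ = 0.86 × 15 = 12.9 (a quarter-hour = 15 minutes).
The tenth arrival falls in the interval iff at least 10 events occur there: P(S_10 ≤ t) = P(N ≥ 10) = 1 − P(N ≤ 9) ≈ 0.8275.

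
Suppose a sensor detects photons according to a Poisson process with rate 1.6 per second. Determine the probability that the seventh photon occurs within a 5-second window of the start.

0.6866

Over the interval, μ = 1.6 × 5 = 8 (a 5-second window = 5 seconds).
The seventh arrival falls in the interval iff at least 7 events occur there: P(S_7 ≤ t) = P(N ≥ 7) = 1 − P(N ≤ 6) ≈ 0.6866.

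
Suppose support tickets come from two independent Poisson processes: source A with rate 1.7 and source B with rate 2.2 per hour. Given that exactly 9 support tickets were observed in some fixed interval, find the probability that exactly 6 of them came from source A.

0.1034

Given the total, each event is independently from source A with probability p = λ_A/(λ_A+λ_B) = 1.7/3.9 ≈ 0.4359.
So K ~ Binomial(9, 1.7/3.9): P(K = 6) = C(9,6) · (1.7/3.9)^6 · (2.2/3.9)^3 ≈ 0.1034.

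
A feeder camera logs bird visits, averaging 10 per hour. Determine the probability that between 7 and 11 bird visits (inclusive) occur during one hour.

With mean μ = 10 per hour,
P(7 ≤ N ≤ 11) = Σ_{j=7}^{11} e^(−10) · 10^j/j! ≈ 0.5666.

0.5666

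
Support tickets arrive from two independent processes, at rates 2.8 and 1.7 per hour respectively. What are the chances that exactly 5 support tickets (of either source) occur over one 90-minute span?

Independent Poisson processes superpose: combined rate λ = 2.8 + 1.7 = 4.5 per hour.
Over the interval, μ = 4.5 × 1.5 = 6.75 (a 90-minute span = 1.5 hours).
P(N = 5) = e^(−6.75) · 6.75^5/5! ≈ 0.1367.

0.1367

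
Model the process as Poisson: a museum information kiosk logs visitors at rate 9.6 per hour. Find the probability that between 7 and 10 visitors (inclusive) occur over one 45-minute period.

Over the interval, μ = 9.6 × 0.75 = 7.2 (a 45-minute period = 0.75 hours).
P(7 ≤ N ≤ 10) = Σ_{j=7}^{10} e^(−7.2) · 7.2^j/j! ≈ 0.4663.

0.4663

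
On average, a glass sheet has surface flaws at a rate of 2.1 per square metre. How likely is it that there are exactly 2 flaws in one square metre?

With mean μ = 2.1 per square metre,
P(N = 2) = e^(−μ) μ^2/2! = e^(−2.1) · 2.1^2/2 ≈ 0.2700.

0.2700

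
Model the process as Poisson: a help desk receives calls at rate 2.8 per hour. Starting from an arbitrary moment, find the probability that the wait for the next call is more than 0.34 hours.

The wait for the next event is exponential with rate λ = 2.8 per hour.
P(T > 0.34) = e^(−λt) = e^(−2.8 × 0.34) = e^(−0.952) ≈ 0.3860.

0.3860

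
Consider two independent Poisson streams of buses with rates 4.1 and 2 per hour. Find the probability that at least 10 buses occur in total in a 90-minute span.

Independent Poisson processes superpose: combined rate λ = 4.1 + 2 = 6.1 per hour.
Over the interval, μ = 6.1 × 1.5 = 9.15 (a 90-minute span = 1.5 hours).
P(N ≥ 10) = 1 − P(N ≤ 9) ≈ 0.4323.

0.4323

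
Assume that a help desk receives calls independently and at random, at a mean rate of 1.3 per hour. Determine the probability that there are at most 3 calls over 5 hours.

Over the interval, μ = 1.3 × 5 = 6.5 (5 hours).
P(N ≤ 3) = Σ_{j=0}^{3} e^(−μ) μ^j/j! ≈ 0.1118.

0.1118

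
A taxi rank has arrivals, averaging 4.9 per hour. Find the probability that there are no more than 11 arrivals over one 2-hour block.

0.7193

Over the interval, μ = 4.9 × 2 = 9.8 (a 2-hour block = 2 hours).
P(N ≤ 11) = Σ_{j=0}^{11} e^(−μ) μ^j/j! ≈ 0.7193.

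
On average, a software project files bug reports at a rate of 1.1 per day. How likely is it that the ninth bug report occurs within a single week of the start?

0.3657

Over the interval, μ = 1.1 × 7 = 7.7 (a week = 7 days).
The ninth arrival falls in the interval iff at least 9 events occur there: P(S_9 ≤ t) = P(N ≥ 9) = 1 − P(N ≤ 8) ≈ 0.3657.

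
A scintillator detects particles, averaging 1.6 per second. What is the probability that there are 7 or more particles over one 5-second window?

0.6866

Over the interval, μ = 1.6 × 5 = 8 (a 5-second window = 5 seconds).
P(N ≥ 7) = 1 − P(N ≤ 6) = 1 − Σ_{j=0}^{6} e^(−μ) μ^j/j! ≈ 0.6866.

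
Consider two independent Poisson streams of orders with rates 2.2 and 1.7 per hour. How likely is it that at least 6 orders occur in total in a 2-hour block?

0.7897

Independent Poisson processes superpose: combined rate λ = 2.2 + 1.7 = 3.9 per hour.
Over the interval, μ = 3.9 × 2 = 7.8 (a 2-hour block = 2 hours).
P(N ≥ 6) = 1 − P(N ≤ 5) ≈ 0.7897.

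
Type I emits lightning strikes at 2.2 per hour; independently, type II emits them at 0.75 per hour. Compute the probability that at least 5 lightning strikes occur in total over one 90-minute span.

0.4536

Independent Poisson processes superpose: combined rate λ = 2.2 + 0.75 = 2.95 per hour.
Over the interval, μ = 2.95 × 1.5 = 4.425 (a 90-minute span = 1.5 hours).
P(N ≥ 5) = 1 − P(N ≤ 4) ≈ 0.4536.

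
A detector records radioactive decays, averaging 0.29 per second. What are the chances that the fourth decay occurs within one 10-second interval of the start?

0.3304

Over the interval, μ = 0.29 × 10 = 2.9 (a 10-second interval = 10 seconds).
The fourth arrival falls in the interval iff at least 4 events occur there: P(S_4 ≤ t) = P(N ≥ 4) = 1 − P(N ≤ 3) ≈ 0.3304.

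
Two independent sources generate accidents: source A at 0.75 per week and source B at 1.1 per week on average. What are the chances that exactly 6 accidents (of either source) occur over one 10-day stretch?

Independent Poisson processes superpose: combined rate λ = 0.75 + 1.1 = 1.85 per week.
Over the interval, μ = 1.85 × 10/7 ≈ 2.64286 (a 10-day stretch = 10/7 weeks).
P(N = 6) = e^(−2.64286) · 2.64286^6/6! ≈ 0.0337.

0.0337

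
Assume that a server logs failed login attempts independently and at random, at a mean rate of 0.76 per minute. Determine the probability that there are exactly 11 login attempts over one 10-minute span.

0.0613

Over the interval, μ = 0.76 × 10 = 7.6 (a 10-minute span = 10 minutes).
P(N = 11) = e^(−μ) μ^11/11! = e^(−7.6) · 7.6^11/39916800 ≈ 0.0613.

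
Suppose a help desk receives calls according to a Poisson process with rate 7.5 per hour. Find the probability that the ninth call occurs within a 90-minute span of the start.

0.7895

Over the interval, μ = 7.5 × 1.5 = 11.25 (a 90-minute span = 1.5 hours).
The ninth arrival falls in the interval iff at least 9 events occur there: P(S_9 ≤ t) = P(N ≥ 9) = 1 − P(N ≤ 8) ≈ 0.7895.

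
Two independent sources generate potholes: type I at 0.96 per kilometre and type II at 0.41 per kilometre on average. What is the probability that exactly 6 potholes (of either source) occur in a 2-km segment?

Independent Poisson processes superpose: combined rate λ = 0.96 + 0.41 = 1.37 per kilometre.
Over the interval, μ = 1.37 × 2 = 2.74 (a 2-km segment = 2 kilometres).
P(N = 6) = e^(−2.74) · 2.74^6/6! ≈ 0.0379.

0.0379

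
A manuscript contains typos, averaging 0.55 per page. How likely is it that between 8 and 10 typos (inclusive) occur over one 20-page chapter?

0.3167

Over the interval, μ = 0.55 × 20 = 11 (a 20-page chapter = 20 pages).
P(8 ≤ N ≤ 10) = Σ_{j=8}^{10} e^(−11) · 11^j/j! ≈ 0.3167.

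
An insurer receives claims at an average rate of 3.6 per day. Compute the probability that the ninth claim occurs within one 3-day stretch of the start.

Over the interval, μ = 3.6 × 3 = 10.8 (a 3-day stretch = 3 days).
The ninth arrival falls in the interval iff at least 9 events occur there: P(S_9 ≤ t) = P(N ≥ 9) = 1 − P(N ≤ 8) ≈ 0.7498.

0.7498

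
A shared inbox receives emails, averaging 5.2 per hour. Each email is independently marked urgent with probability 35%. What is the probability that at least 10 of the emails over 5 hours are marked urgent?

0.4258

Thinning: the emails that are marked urgent themselves form a Poisson process with rate 0.35 × 5.2 = 1.82 per hour.
Over the interval, μ = 1.82 × 5 = 9.1 (5 hours).
P(N ≥ 10) = 1 − P(N ≤ 9) ≈ 0.4258.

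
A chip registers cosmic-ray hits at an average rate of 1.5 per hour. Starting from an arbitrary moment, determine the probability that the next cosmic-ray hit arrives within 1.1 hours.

0.8080

Inter-arrival times are exponential with rate λ = 1.5 per hour.
P(T ≤ 1.1) = 1 − e^(−λt) = 1 − e^(−1.5 × 1.1) = 1 − e^(−1.65) ≈ 0.8080.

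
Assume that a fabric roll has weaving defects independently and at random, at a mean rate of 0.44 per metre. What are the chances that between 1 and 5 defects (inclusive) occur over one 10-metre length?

0.7076

Over the interval, μ = 0.44 × 10 = 4.4 (a 10-metre length = 10 metres).
P(1 ≤ N ≤ 5) = Σ_{j=1}^{5} e^(−4.4) · 4.4^j/j! ≈ 0.7076.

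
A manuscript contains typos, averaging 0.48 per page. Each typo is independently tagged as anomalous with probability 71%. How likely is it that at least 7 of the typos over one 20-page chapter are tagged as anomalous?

0.5225

Thinning: the typos that are tagged as anomalous themselves form a Poisson process with rate 0.71 × 0.48 = 0.3408 per page.
Over the interval, μ = 0.3408 × 20 = 6.816 (a 20-page chapter = 20 pages).
P(N ≥ 7) = 1 − P(N ≤ 6) ≈ 0.5225.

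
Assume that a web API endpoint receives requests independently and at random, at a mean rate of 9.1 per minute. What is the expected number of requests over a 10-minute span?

E[N] = λt = 9.1 × 10 = 91 (a 10-minute span = 10 minutes).

91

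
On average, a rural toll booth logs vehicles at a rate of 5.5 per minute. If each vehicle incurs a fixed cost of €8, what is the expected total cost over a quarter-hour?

€660

E[N] = 5.5 × 15 = 82.5 (a quarter-hour = 15 minutes); E[cost] = 82.5 × €8 = €660.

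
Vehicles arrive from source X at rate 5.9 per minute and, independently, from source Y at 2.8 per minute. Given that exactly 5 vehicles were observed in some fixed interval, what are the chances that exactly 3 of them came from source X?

0.3231

Given the total, each event is independently from source X with probability p = λ_X/(λ_X+λ_Y) = 5.9/8.7 ≈ 0.6782.
So K ~ Binomial(5, 5.9/8.7): P(K = 3) = C(5,3) · (5.9/8.7)^3 · (2.8/8.7)^2 ≈ 0.3231.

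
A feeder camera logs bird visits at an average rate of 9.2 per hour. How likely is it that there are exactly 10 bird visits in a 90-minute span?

Over the interval, μ = 9.2 × 1.5 = 13.8 (a 90-minute span = 1.5 hours).
P(N = 10) = e^(−μ) μ^10/10! = e^(−13.8) · 13.8^10/3628800 ≈ 0.0701.

0.0701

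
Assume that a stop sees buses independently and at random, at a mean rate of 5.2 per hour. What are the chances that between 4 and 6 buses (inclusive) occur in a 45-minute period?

0.4462

Over the interval, μ = 5.2 × 0.75 = 3.9 (a 45-minute period = 0.75 hours).
P(4 ≤ N ≤ 6) = Σ_{j=4}^{6} e^(−3.9) · 3.9^j/j! ≈ 0.4462.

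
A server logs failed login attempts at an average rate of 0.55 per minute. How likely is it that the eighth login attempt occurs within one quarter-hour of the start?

0.5814

Over the interval, μ = 0.55 × 15 = 8.25 (a quarter-hour = 15 minutes).
The eighth arrival falls in the interval iff at least 8 events occur there: P(S_8 ≤ t) = P(N ≥ 8) = 1 − P(N ≤ 7) ≈ 0.5814.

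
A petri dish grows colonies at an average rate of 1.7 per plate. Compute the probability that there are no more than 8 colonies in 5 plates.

Over the interval, μ = 1.7 × 5 = 8.5 (5 plates).
P(N ≤ 8) = Σ_{j=0}^{8} e^(−μ) μ^j/j! ≈ 0.5231.

0.5231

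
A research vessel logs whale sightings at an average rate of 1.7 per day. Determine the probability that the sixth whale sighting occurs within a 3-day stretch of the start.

0.4016

Over the interval, μ = 1.7 × 3 = 5.1 (a 3-day stretch = 3 days).
The sixth arrival falls in the interval iff at least 6 events occur there: P(S_6 ≤ t) = P(N ≥ 6) = 1 − P(N ≤ 5) ≈ 0.4016.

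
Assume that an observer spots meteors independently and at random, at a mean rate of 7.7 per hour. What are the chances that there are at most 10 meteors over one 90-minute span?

0.3961

Over the interval, μ = 7.7 × 1.5 = 11.55 (a 90-minute span = 1.5 hours).
P(N ≤ 10) = Σ_{j=0}^{10} e^(−μ) μ^j/j! ≈ 0.3961.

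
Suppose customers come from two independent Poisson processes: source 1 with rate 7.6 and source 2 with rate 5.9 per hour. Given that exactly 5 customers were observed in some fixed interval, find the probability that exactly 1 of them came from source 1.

Given the total, each event is independently from source 1 with probability p = λ_1/(λ_1+λ_2) = 7.6/13.5 ≈ 0.5630.
So K ~ Binomial(5, 7.6/13.5): P(K = 1) = C(5,1) · (7.6/13.5)^1 · (5.9/13.5)^4 ≈ 0.1027.

0.1027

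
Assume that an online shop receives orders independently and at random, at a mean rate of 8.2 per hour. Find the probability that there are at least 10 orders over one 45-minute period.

Over the interval, μ = 8.2 × 0.75 = 6.15 (a 45-minute period = 0.75 hours).
P(N ≥ 10) = 1 − P(N ≤ 9) = 1 − Σ_{j=0}^{9} e^(−μ) μ^j/j! ≈ 0.0946.

0.0946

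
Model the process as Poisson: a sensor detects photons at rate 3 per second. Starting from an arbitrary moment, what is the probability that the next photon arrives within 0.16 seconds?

Inter-arrival times are exponential with rate λ = 3 per second.
P(T ≤ 0.16) = 1 − e^(−λt) = 1 − e^(−3 × 0.16) = 1 − e^(−0.48) ≈ 0.3812.

0.3812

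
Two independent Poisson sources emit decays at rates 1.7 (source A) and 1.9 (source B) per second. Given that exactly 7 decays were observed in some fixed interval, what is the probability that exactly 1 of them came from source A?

0.0714

Given the total, each event is independently from source A with probability p = λ_A/(λ_A+λ_B) = 1.7/3.6 ≈ 0.4722.
So K ~ Binomial(7, 1.7/3.6): P(K = 1) = C(7,1) · (1.7/3.6)^1 · (1.9/3.6)^6 ≈ 0.0714.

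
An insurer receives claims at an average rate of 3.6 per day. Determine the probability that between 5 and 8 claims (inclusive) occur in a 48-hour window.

0.5472

Over the interval, μ = 3.6 × 2 = 7.2 (a 48-hour window = 2 days).
P(5 ≤ N ≤ 8) = Σ_{j=5}^{8} e^(−7.2) · 7.2^j/j! ≈ 0.5472.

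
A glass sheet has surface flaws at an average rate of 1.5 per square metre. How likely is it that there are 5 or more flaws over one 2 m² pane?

0.1847

Over the interval, μ = 1.5 × 2 = 3 (a 2 m² pane = 2 square metres).
P(N ≥ 5) = 1 − P(N ≤ 4) = 1 − Σ_{j=0}^{4} e^(−μ) μ^j/j! ≈ 0.1847.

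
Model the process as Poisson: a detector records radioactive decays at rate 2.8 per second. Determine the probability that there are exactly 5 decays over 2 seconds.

0.1697

Over the interval, μ = 2.8 × 2 = 5.6 (2 seconds).
P(N = 5) = e^(−μ) μ^5/5! = e^(−5.6) · 5.6^5/120 ≈ 0.1697.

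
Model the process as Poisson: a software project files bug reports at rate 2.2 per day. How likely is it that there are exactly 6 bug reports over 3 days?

Over the interval, μ = 2.2 × 3 = 6.6 (3 days).
P(N = 6) = e^(−μ) μ^6/6! = e^(−6.6) · 6.6^6/720 ≈ 0.1562.

0.1562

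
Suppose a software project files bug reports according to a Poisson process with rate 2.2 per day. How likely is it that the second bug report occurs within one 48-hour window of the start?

0.9337

Over the interval, μ = 2.2 × 2 = 4.4 (a 48-hour window = 2 days).
The second arrival falls in the interval iff at least 2 events occur there: P(S_2 ≤ t) = P(N ≥ 2) = 1 − P(N ≤ 1) ≈ 0.9337.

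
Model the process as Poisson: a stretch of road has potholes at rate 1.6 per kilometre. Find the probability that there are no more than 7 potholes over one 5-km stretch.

Over the interval, μ = 1.6 × 5 = 8 (a 5-km stretch = 5 kilometres).
P(N ≤ 7) = Σ_{j=0}^{7} e^(−μ) μ^j/j! ≈ 0.4530.

0.4530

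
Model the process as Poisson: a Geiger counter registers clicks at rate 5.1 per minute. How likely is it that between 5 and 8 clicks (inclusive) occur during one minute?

0.5021

With mean μ = 5.1 per minute,
P(5 ≤ N ≤ 8) = Σ_{j=5}^{8} e^(−5.1) · 5.1^j/j! ≈ 0.5021.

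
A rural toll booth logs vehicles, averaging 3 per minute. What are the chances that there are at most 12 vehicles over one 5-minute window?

Over the interval, μ = 3 × 5 = 15 (a 5-minute window = 5 minutes).
P(N ≤ 12) = Σ_{j=0}^{12} e^(−μ) μ^j/j! ≈ 0.2676.

0.2676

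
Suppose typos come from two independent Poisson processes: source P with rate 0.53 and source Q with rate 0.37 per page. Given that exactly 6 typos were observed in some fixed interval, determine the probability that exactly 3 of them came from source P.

0.2838

Given the total, each event is independently from source P with probability p = λ_P/(λ_P+λ_Q) = 0.53/0.9 ≈ 0.5889.
So K ~ Binomial(6, 0.53/0.9): P(K = 3) = C(6,3) · (0.53/0.9)^3 · (0.37/0.9)^3 ≈ 0.2838.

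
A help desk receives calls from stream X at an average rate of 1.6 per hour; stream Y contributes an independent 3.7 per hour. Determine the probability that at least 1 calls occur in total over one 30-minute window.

Independent Poisson processes superpose: combined rate λ = 1.6 + 3.7 = 5.3 per hour.
Over the interval, μ = 5.3 × 0.5 = 2.65 (a 30-minute window = 0.5 hours).
P(N ≥ 1) = 1 − P(N ≤ 0) ≈ 0.9293.

0.9293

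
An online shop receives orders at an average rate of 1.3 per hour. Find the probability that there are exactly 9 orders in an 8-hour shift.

Over the interval, μ = 1.3 × 8 = 10.4 (an 8-hour shift = 8 hours).
P(N = 9) = e^(−μ) μ^9/9! = e^(−10.4) · 10.4^9/362880 ≈ 0.1194.

0.1194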